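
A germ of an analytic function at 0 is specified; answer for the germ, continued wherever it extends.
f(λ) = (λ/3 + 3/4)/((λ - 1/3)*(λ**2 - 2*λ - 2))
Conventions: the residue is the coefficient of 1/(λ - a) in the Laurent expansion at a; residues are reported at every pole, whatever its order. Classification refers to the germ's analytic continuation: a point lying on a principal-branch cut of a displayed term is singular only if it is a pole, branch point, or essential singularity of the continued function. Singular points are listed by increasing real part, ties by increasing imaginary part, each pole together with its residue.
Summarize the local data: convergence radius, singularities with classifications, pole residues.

Radius of convergence at 0: 1/3.
At 1 - sqrt(3): a pole of order 1; residue 31/184 - (5/276)*sqrt(3).
At 1/3: a pole of order 1; residue -31/92.
At 1 + sqrt(3): a pole of order 1; residue 31/184 + (5/276)*sqrt(3).

Denominator factor (λ - 1/3): pole of order 1 at 1/3, modulus 1/3.
Denominator factor (λ**2 - 2*λ - 2): discriminant 12, real irrational roots 1 + sqrt(3) and 1 - sqrt(3); poles of order 1, moduli 1 + sqrt(3) and -1 + sqrt(3).
The radius of convergence is the smallest modulus among the singular points: 1/3.
The factor λ**2 - 2*λ - 2 splits as (λ - a)(λ - a') with a = 1 - sqrt(3), a' = 1 + sqrt(3). At the order-1 pole a set g(λ) = (λ - a)*f(λ) = [(λ/3 + 3/4)/(λ - 1/3)] / (λ - a').
Simple pole: residue = g(a) at a = 1 - sqrt(3), which is 31/184 - (5/276)*sqrt(3).
At the order-1 pole 1/3 set g(λ) = (λ - (1/3))*f(λ) = (λ/3 + 3/4)/(λ**2 - 2*λ - 2).
Simple pole: residue = g(a) at a = 1/3, which is -31/92.
The factor λ**2 - 2*λ - 2 splits as (λ - a)(λ - a') with a = 1 + sqrt(3), a' = 1 - sqrt(3). At the order-1 pole a set g(λ) = (λ - a)*f(λ) = [(λ/3 + 3/4)/(λ - 1/3)] / (λ - a').
Simple pole: residue = g(a) at a = 1 + sqrt(3), which is 31/184 + (5/276)*sqrt(3).
List the singular points by increasing real part (a conjugate pair: the negative imaginary part first).


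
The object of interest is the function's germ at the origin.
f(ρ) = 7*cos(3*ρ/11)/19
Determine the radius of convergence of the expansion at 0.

The factor cos(3*ρ/11) is entire and contributes no finite singular point.
The polynomial part has no poles.
No finite singular points: the Taylor series at 0 converges everywhere.

The radius of convergence is infinite.


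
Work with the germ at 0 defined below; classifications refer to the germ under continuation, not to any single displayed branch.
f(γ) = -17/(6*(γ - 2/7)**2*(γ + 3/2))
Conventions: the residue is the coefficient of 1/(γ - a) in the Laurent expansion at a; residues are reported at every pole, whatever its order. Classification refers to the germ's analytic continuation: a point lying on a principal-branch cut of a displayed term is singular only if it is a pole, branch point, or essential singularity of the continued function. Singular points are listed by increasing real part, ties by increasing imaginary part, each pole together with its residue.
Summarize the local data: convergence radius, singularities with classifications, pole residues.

Denominator factor (γ + 3/2): pole of order 1 at -3/2, modulus 3/2.
Denominator factor (γ - 2/7)^2: pole of order 2 at 2/7, modulus 2/7.
The radius of convergence is the smallest modulus among the singular points: 2/7.
At the order-1 pole -3/2 set g(γ) = (γ - (-3/2))*f(γ) = -17/(6*(γ - 2/7)**2).
Simple pole: residue = g(a) at a = -3/2, which is -1666/1875.
At the order-2 pole 2/7 set g(γ) = (γ - (2/7))^2*f(γ) = -17/(6*(γ + 3/2)).
Order-2 pole: residue = g'(a); g'(2/7) = 1666/1875, so the residue is 1666/1875.
List the singular points by increasing real part (a conjugate pair: the negative imaginary part first).

Radius of convergence at 0: 2/7.
At -3/2: a pole of order 1; residue -1666/1875.
At 2/7: a pole of order 2; residue 1666/1875.


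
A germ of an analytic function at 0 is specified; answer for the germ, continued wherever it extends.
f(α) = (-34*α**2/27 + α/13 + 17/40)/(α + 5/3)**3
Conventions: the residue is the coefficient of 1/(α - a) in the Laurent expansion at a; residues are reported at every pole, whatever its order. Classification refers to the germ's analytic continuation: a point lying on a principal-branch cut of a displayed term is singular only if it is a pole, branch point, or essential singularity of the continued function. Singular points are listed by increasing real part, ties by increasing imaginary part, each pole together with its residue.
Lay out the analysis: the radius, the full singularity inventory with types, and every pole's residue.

Denominator factor (α + 5/3)^3: pole of order 3 at -5/3, modulus 5/3.
The radius of convergence is the smallest modulus among the singular points: 5/3.
At the order-3 pole -5/3 set g(α) = (α - (-5/3))^3*f(α) = -34*α**2/27 + α/13 + 17/40.
Order-3 pole: residue = g''(a)/2; g''(-5/3) = -68/27, so the residue is -34/27.

Radius of convergence at 0: 5/3.
At -5/3: a pole of order 3; residue -34/27.


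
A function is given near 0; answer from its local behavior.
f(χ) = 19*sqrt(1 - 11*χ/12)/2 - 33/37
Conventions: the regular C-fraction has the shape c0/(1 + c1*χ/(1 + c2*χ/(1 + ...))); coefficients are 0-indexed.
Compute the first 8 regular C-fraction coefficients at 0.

Taylor coefficients (expand at 0): a_0 = 637/74, a_1 = -209/48, a_2 = -2299/2304, a_3 = -25289/55296, a_4 = -1390895/5308416, a_5 = -21419783/127401984, a_6 = -235617613/2038431744, a_7 = -4072818739/48922361856.
c0 = a_0 = 637/74. Peel one level at a time: if S = 1 + c*χ/S' with S'(0) = 1, then c is the χ-coefficient of S and S' = c*χ/(S - 1).
S_1 = c0/f = 1 + (7733/15288)*χ + (19309301/51938432)*χ^2 + ...; c1 = 7733/15288.
S_2 = c1*χ/(S_1 - 1) = 1 + (-7491/10192)*χ + (-121/2304)*χ^2 + ...; c2 = -7491/10192.
S_3 = c2*χ/(S_2 - 1) = 1 + (-7007/98064)*χ + (-265838573/9616548096)*χ^2 + ...; c3 = -7007/98064.
S_4 = c3*χ/(S_3 - 1) = 1 + (-37939/98064)*χ + (-121/2304)*χ^2 + ...; c4 = -37939/98064.
S_5 = c4*χ/(S_4 - 1) = 1 + (-7491/55184)*χ + (-133352285/3045273856)*χ^2 + ...; c5 = -7491/55184.
S_6 = c5*χ/(S_5 - 1) = 1 + (-53405/165552)*χ + (-121/2304)*χ^2 + ...; c6 = -53405/165552.
S_7 = c6*χ/(S_6 - 1) = 1 + (-37939/233040)*χ + ...; c7 = -37939/233040.

The regular C-fraction coefficients are [637/74, 7733/15288, -7491/10192, -7007/98064, -37939/98064, -7491/55184, -53405/165552, -37939/233040].


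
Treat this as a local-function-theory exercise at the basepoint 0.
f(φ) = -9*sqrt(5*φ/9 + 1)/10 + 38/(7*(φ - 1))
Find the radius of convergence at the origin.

Denominator factor (φ - 1): pole of order 1 at 1, modulus 1.
Branch term (-9/10)*sqrt(1 - φ/(-9/5)): its argument vanishes at φ = -9/5, a square-root branch point, modulus 9/5.
The radius of convergence is the smallest modulus among the singular points: 1.

The radius of convergence is 1.


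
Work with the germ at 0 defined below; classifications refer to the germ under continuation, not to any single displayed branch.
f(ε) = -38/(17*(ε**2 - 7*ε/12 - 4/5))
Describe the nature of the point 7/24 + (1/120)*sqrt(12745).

The denominator factor ε**2 - 7*ε/12 - 4/5 vanishes at 7/24 + (1/120)*sqrt(12745) and appears to the power 1; the numerator there equals -38/17, nonzero, and no other factor vanishes.
Hence a pole whose order is the multiplicity, 1.

The point is a pole of order 1.


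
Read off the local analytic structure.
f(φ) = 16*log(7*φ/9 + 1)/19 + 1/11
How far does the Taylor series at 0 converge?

Branch term (16/19)*log(1 - φ/(-9/7)): its argument vanishes at φ = -9/7, a logarithmic branch point, modulus 9/7.
The radius of convergence is the smallest modulus among the singular points: 9/7.

The radius of convergence is 9/7.


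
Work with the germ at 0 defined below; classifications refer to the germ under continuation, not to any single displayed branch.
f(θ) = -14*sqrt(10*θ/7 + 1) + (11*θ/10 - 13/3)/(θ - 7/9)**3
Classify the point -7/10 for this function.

The point is an algebraic (square-root) branch point.

The term (-14)*sqrt(1 - θ/(-7/10)) has argument 1 - -7/10/(-7/10) = 0 at -7/10: a square-root (algebraic, two-sheeted) branch point; the remaining terms are analytic or single-valued there.


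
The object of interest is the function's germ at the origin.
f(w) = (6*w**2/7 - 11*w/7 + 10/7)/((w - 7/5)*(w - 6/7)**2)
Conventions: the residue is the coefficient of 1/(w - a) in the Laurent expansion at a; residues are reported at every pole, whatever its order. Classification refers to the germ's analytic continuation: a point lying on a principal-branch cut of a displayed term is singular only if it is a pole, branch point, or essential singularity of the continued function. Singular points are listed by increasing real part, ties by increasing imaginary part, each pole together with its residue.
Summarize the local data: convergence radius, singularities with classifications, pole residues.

Radius of convergence at 0: 6/7.
At 6/7: a pole of order 2; residue -5625/2527.
At 7/5: a pole of order 1; residue 1113/361.

Denominator factor (w - 6/7)^2: pole of order 2 at 6/7, modulus 6/7.
Denominator factor (w - 7/5): pole of order 1 at 7/5, modulus 7/5.
The radius of convergence is the smallest modulus among the singular points: 6/7.
At the order-2 pole 6/7 set g(w) = (w - (6/7))^2*f(w) = (6*w**2/7 - 11*w/7 + 10/7)/(w - 7/5).
Order-2 pole: residue = g'(a); g'(6/7) = -5625/2527, so the residue is -5625/2527.
At the order-1 pole 7/5 set g(w) = (w - (7/5))*f(w) = (6*w**2/7 - 11*w/7 + 10/7)/(w - 6/7)**2.
Simple pole: residue = g(a) at a = 7/5, which is 1113/361.
List the singular points by increasing real part (a conjugate pair: the negative imaginary part first).


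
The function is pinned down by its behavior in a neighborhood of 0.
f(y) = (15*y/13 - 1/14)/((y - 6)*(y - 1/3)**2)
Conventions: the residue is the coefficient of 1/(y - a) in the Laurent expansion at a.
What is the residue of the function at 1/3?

The residue is -11223/52598.

At the order-2 pole 1/3 set g(y) = (y - (1/3))^2*f(y) = (15*y/13 - 1/14)/(y - 6).
Order-2 pole: residue = g'(a); g'(1/3) = -11223/52598, so the residue is -11223/52598.


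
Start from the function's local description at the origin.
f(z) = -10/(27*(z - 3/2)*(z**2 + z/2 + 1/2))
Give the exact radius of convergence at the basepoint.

The radius of convergence is (1/2)*sqrt(2).

Denominator factor (z**2 + z/2 + 1/2): discriminant -7/4, complex-conjugate roots (-1/4) + ((1/4)*sqrt(7))*i and (-1/4) - ((1/4)*sqrt(7))*i; poles of order 1, moduli (1/2)*sqrt(2) and (1/2)*sqrt(2).
Denominator factor (z - 3/2): pole of order 1 at 3/2, modulus 3/2.
The radius of convergence is the smallest modulus among the singular points: (1/2)*sqrt(2).


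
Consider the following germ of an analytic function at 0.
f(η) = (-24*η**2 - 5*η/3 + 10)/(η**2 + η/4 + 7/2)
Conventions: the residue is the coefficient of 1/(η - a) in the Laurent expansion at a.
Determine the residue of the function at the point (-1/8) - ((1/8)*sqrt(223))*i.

The factor η**2 + η/4 + 7/2 splits as (η - a)(η - a') with a = (-1/8) - ((1/8)*sqrt(223))*i, a' = (-1/8) + ((1/8)*sqrt(223))*i. At the order-1 pole a set g(η) = (η - a)*f(η) = [-24*η**2 - 5*η/3 + 10] / (η - a').
Simple pole: residue = g(a) at a = (-1/8) - ((1/8)*sqrt(223))*i, which is (13/6) + ((2243/1338)*sqrt(223))*i.

The residue is (13/6) + ((2243/1338)*sqrt(223))*i.


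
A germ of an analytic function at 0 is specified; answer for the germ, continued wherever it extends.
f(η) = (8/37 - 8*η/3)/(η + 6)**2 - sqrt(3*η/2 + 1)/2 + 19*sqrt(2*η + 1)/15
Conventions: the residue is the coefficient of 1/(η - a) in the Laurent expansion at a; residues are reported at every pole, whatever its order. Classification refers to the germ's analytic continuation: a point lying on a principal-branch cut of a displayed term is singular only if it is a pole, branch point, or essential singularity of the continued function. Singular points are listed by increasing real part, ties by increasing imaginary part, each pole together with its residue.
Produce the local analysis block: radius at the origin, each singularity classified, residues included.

Radius of convergence at 0: 1/2.
At -6: a pole of order 2; residue -8/3.
At -2/3: an algebraic (square-root) branch point.
At -1/2: an algebraic (square-root) branch point.

Denominator factor (η + 6)^2: pole of order 2 at -6, modulus 6.
Branch term (19/15)*sqrt(1 - η/(-1/2)): its argument vanishes at η = -1/2, a square-root branch point, modulus 1/2.
Branch term (-1/2)*sqrt(1 - η/(-2/3)): its argument vanishes at η = -2/3, a square-root branch point, modulus 2/3.
The radius of convergence is the smallest modulus among the singular points: 1/2.
The branch terms are analytic at -6 and contribute nothing to the residue; only the rational part matters.
At the order-2 pole -6 set g(η) = (η - (-6))^2*(rational part) = 8/37 - 8*η/3.
Order-2 pole: residue = g'(a); g'(-6) = -8/3, so the residue is -8/3.
List the singular points by increasing real part (a conjugate pair: the negative imaginary part first).


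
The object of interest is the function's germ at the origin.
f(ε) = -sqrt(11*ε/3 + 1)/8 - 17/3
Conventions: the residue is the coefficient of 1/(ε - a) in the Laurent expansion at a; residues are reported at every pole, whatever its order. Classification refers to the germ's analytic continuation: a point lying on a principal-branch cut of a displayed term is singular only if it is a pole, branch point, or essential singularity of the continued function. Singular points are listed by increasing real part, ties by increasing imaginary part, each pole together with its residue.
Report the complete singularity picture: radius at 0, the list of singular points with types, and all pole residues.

Radius of convergence at 0: 3/11.
At -3/11: an algebraic (square-root) branch point.

Branch term (-1/8)*sqrt(1 - ε/(-3/11)): its argument vanishes at ε = -3/11, a square-root branch point, modulus 3/11.
The radius of convergence is the smallest modulus among the singular points: 3/11.


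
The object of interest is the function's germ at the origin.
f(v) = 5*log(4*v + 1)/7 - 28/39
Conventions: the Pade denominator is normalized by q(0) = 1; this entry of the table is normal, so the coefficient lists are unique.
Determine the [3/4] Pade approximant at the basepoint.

Taylor coefficients needed (expand at 0): a_0 = -28/39, a_1 = 20/7, a_2 = -40/7, a_3 = 320/21, a_4 = -320/7, a_5 = 1024/7, a_6 = -10240/21, a_7 = 81920/49.
Write the denominator as Q(v) = 1 + q1*v + q2*v^2 + q3*v^3 + q4*v^4. Requiring Q*f - P = O(v^8) with deg P <= 3 kills the coefficients of v^4..v^7 in Q*f:
  v^4: a_4 + q1*a_3 + q2*a_2 + q3*a_1 + q4*a_0 = 0, i.e. -320/7 + (320/21)*q1 + (-40/7)*q2 + (20/7)*q3 + (-28/39)*q4 = 0.
  v^5: a_5 + q1*a_4 + q2*a_3 + q3*a_2 + q4*a_1 = 0, i.e. 1024/7 + (-320/7)*q1 + (320/21)*q2 + (-40/7)*q3 + (20/7)*q4 = 0.
  v^6: a_6 + q1*a_5 + q2*a_4 + q3*a_3 + q4*a_2 = 0, i.e. -10240/21 + (1024/7)*q1 + (-320/7)*q2 + (320/21)*q3 + (-40/7)*q4 = 0.
  v^7: a_7 + q1*a_6 + q2*a_5 + q3*a_4 + q4*a_3 = 0, i.e. 81920/49 + (-10240/21)*q1 + (1024/7)*q2 + (-320/7)*q3 + (320/21)*q4 = 0.
Solving this linear system: q1 = 8044/1211, q2 = 15048/1211, q3 = 4544/865, q4 = -832/1211.
The numerator is Q*f truncated at degree 3: P0 = a_0 = -28/39; P1 = a_1 + q1*a_0 = -90292/47229; P2 = a_2 + q1*a_1 + q2*a_0 = 478584/110201; P3 = a_3 + q1*a_2 + q2*a_1 + q3*a_0 = 4966144/551005.

The Pade approximant has numerator coefficients [-28/39, -90292/47229, 478584/110201, 4966144/551005]; denominator coefficients [1, 8044/1211, 15048/1211, 4544/865, -832/1211].


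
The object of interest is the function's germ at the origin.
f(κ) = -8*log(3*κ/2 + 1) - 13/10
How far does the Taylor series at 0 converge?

Branch term (-8)*log(1 - κ/(-2/3)): its argument vanishes at κ = -2/3, a logarithmic branch point, modulus 2/3.
The radius of convergence is the smallest modulus among the singular points: 2/3.

The radius of convergence is 2/3.


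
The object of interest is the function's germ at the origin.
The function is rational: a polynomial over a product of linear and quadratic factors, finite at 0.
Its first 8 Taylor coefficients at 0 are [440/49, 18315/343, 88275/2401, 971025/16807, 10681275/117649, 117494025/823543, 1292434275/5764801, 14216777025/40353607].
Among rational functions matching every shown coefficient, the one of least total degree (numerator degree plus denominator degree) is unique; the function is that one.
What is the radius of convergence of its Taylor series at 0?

No rational of total degree below 3 reproduces all 8 coefficients; solving the [2/1] Pade equations on them gives f(β) = (30*β**2 - 25*β - 40/7)/(β - 7/11), whose expansion matches every shown term.
Denominator factor (β - 7/11): pole of order 1 at 7/11, modulus 7/11.
The radius of convergence is the smallest modulus among the singular points: 7/11.

The radius of convergence is 7/11.


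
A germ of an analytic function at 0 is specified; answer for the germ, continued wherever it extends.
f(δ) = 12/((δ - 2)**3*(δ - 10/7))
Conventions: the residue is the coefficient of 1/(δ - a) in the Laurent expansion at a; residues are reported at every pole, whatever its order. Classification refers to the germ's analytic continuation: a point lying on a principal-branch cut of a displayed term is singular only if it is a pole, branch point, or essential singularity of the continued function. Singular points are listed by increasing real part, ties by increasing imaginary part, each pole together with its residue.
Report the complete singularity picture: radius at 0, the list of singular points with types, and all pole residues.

Radius of convergence at 0: 10/7.
At 10/7: a pole of order 1; residue -1029/16.
At 2: a pole of order 3; residue 1029/16.

Denominator factor (δ - 2)^3: pole of order 3 at 2, modulus 2.
Denominator factor (δ - 10/7): pole of order 1 at 10/7, modulus 10/7.
The radius of convergence is the smallest modulus among the singular points: 10/7.
At the order-1 pole 10/7 set g(δ) = (δ - (10/7))*f(δ) = 12/(δ - 2)**3.
Simple pole: residue = g(a) at a = 10/7, which is -1029/16.
At the order-3 pole 2 set g(δ) = (δ - (2))^3*f(δ) = 12/(δ - 10/7).
Order-3 pole: residue = g''(a)/2; g''(2) = 1029/8, so the residue is 1029/16.
List the singular points by increasing real part (a conjugate pair: the negative imaginary part first).


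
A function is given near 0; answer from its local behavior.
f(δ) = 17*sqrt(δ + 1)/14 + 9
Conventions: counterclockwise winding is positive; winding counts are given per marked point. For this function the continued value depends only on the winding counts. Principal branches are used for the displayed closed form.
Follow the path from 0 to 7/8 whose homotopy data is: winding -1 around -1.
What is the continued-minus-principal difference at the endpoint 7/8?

Continued minus principal equals -(17/28)*sqrt(30).

The rational part is single-valued and drops out of the difference; each branch term changes only by its own monodromy.
(17/14)*sqrt(1 - δ/(-1)): winding -1 is odd, the square root flips sign, contributing -2*(17/14)*sqrt(1 - (7/8)/(-1)) = -2*(17/14)*sqrt(15/8) = -(17/28)*sqrt(30).
Summing the contributions at δ = 7/8 gives -(17/28)*sqrt(30).


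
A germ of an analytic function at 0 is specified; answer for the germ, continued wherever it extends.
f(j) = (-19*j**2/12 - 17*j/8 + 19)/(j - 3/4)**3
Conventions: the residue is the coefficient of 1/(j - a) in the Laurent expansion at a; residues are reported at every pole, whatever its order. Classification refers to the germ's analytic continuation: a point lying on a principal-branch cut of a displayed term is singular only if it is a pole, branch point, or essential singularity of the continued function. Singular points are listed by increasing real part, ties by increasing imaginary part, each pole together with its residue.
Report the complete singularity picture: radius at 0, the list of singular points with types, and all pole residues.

Radius of convergence at 0: 3/4.
At 3/4: a pole of order 3; residue -19/12.

Denominator factor (j - 3/4)^3: pole of order 3 at 3/4, modulus 3/4.
The radius of convergence is the smallest modulus among the singular points: 3/4.
At the order-3 pole 3/4 set g(j) = (j - (3/4))^3*f(j) = -19*j**2/12 - 17*j/8 + 19.
Order-3 pole: residue = g''(a)/2; g''(3/4) = -19/6, so the residue is -19/12.


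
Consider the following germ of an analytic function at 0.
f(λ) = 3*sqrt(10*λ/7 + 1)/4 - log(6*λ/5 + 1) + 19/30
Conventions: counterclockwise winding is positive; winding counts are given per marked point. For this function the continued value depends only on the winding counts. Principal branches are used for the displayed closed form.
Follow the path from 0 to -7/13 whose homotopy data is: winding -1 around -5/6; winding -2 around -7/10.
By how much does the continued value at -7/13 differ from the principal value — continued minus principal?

The rational part is single-valued and drops out of the difference; each branch term changes only by its own monodromy.
(3/4)*sqrt(1 - λ/(-7/10)): winding -2 is even, the square root returns to the same sheet, contribution 0.
(-1)*log(1 - λ/(-5/6)): each positive loop around -5/6 adds 2*pi*i to the log, so winding -1 contributes (-1)*(-1)*2*pi*i = (2)*pi*i.
Summing the contributions at λ = -7/13 gives (2)*pi*i.

Continued minus principal equals (2)*pi*i.


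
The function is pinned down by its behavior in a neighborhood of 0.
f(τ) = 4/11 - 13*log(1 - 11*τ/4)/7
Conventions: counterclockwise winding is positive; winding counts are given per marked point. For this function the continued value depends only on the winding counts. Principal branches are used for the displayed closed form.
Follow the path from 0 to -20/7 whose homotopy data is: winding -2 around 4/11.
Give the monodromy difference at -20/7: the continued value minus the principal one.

The rational part is single-valued and drops out of the difference; each branch term changes only by its own monodromy.
(-13/7)*log(1 - τ/(4/11)): each positive loop around 4/11 adds 2*pi*i to the log, so winding -2 contributes (-13/7)*(-2)*2*pi*i = (52/7)*pi*i.
Summing the contributions at τ = -20/7 gives (52/7)*pi*i.

Continued minus principal equals (52/7)*pi*i.


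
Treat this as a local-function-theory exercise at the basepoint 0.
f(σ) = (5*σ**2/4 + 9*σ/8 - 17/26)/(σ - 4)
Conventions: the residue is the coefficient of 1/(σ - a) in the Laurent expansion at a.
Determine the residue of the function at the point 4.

The residue is 310/13.

At the order-1 pole 4 set g(σ) = (σ - (4))*f(σ) = 5*σ**2/4 + 9*σ/8 - 17/26.
Simple pole: residue = g(a) at a = 4, which is 310/13.


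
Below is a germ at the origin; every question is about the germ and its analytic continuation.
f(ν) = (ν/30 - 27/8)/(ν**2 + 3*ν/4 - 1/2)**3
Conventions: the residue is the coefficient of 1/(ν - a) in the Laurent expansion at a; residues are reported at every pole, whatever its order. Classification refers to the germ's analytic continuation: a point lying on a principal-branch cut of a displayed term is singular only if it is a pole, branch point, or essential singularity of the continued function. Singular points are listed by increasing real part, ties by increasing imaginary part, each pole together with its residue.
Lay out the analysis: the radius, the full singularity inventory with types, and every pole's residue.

Radius of convergence at 0: -3/8 + (1/8)*sqrt(41).
At -3/8 - (1/8)*sqrt(41): a pole of order 3; residue (104064/344605)*sqrt(41).
At -3/8 + (1/8)*sqrt(41): a pole of order 3; residue -(104064/344605)*sqrt(41).

Denominator factor (ν**2 + 3*ν/4 - 1/2)^3: discriminant 41/16, real irrational roots -3/8 + (1/8)*sqrt(41) and -3/8 - (1/8)*sqrt(41); poles of order 3, moduli -3/8 + (1/8)*sqrt(41) and 3/8 + (1/8)*sqrt(41).
The radius of convergence is the smallest modulus among the singular points: -3/8 + (1/8)*sqrt(41).
The factor ν**2 + 3*ν/4 - 1/2 splits as (ν - a)(ν - a') with a = -3/8 - (1/8)*sqrt(41), a' = -3/8 + (1/8)*sqrt(41). At the order-3 pole a set g(ν) = (ν - a)^3*f(ν) = [ν/30 - 27/8] / (ν - a')^3.
Order-3 pole: residue = g''(a)/2; g''(-3/8 - (1/8)*sqrt(41)) = (208128/344605)*sqrt(41), so the residue is (104064/344605)*sqrt(41).
The factor ν**2 + 3*ν/4 - 1/2 splits as (ν - a)(ν - a') with a = -3/8 + (1/8)*sqrt(41), a' = -3/8 - (1/8)*sqrt(41). At the order-3 pole a set g(ν) = (ν - a)^3*f(ν) = [ν/30 - 27/8] / (ν - a')^3.
Order-3 pole: residue = g''(a)/2; g''(-3/8 + (1/8)*sqrt(41)) = -(208128/344605)*sqrt(41), so the residue is -(104064/344605)*sqrt(41).
List the singular points by increasing real part (a conjugate pair: the negative imaginary part first).


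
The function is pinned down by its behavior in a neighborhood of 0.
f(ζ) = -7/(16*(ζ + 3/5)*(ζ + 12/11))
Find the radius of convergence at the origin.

The radius of convergence is 3/5.

Denominator factor (ζ + 3/5): pole of order 1 at -3/5, modulus 3/5.
Denominator factor (ζ + 12/11): pole of order 1 at -12/11, modulus 12/11.
The radius of convergence is the smallest modulus among the singular points: 3/5.


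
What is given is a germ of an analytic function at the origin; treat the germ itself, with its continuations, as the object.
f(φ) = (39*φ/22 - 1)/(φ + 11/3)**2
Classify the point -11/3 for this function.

The point is a pole of order 2.

The denominator factor φ + 11/3 vanishes at -11/3 and appears to the power 2; the numerator there equals -15/2, nonzero, and no other factor vanishes.
Hence a pole whose order is the multiplicity, 2.


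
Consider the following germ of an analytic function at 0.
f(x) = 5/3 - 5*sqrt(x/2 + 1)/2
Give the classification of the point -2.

The term (-5/2)*sqrt(1 - x/(-2)) has argument 1 - -2/(-2) = 0 at -2: a square-root (algebraic, two-sheeted) branch point; the remaining terms are analytic or single-valued there.

The point is an algebraic (square-root) branch point.


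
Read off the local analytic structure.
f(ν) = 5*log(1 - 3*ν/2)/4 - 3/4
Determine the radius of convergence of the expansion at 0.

Branch term (5/4)*log(1 - ν/(2/3)): its argument vanishes at ν = 2/3, a logarithmic branch point, modulus 2/3.
The radius of convergence is the smallest modulus among the singular points: 2/3.

The radius of convergence is 2/3.


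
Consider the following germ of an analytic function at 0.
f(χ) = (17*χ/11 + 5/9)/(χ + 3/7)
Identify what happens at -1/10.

The point is a regular point.

Denominator factors: χ + 3/7 = 23/70 at χ = -1/10 — none vanishes.
So the germ continues analytically to -1/10.


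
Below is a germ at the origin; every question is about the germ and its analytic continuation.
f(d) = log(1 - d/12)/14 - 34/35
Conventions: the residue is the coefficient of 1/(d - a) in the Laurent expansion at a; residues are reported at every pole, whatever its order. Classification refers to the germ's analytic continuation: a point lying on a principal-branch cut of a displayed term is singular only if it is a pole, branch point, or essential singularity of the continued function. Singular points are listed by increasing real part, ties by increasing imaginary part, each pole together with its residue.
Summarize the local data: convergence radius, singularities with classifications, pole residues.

Radius of convergence at 0: 12.
At 12: a logarithmic branch point.

Branch term (1/14)*log(1 - d/(12)): its argument vanishes at d = 12, a logarithmic branch point, modulus 12.
The radius of convergence is the smallest modulus among the singular points: 12.


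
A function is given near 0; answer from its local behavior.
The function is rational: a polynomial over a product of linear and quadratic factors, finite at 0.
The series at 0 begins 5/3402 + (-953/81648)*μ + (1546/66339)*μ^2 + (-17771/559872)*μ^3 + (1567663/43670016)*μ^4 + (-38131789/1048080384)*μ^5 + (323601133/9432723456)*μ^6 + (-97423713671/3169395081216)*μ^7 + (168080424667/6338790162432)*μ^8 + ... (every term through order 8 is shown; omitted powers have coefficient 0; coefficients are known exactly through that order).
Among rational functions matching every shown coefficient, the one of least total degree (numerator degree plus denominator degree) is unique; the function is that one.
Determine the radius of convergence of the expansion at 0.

No rational of total degree below 7 reproduces all 9 coefficients; solving the [2/5] Pade equations on them gives f(μ) = (3*μ**2/13 - 33*μ/8 + 5/7)/((μ + 3/2)**3*(μ + 12)**2), whose expansion matches every shown term.
Denominator factor (μ + 12)^2: pole of order 2 at -12, modulus 12.
Denominator factor (μ + 3/2)^3: pole of order 3 at -3/2, modulus 3/2.
The radius of convergence is the smallest modulus among the singular points: 3/2.

The radius of convergence is 3/2.


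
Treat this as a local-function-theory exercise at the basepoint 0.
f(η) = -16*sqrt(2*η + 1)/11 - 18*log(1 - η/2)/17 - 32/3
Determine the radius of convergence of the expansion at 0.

Branch term (-18/17)*log(1 - η/(2)): its argument vanishes at η = 2, a logarithmic branch point, modulus 2.
Branch term (-16/11)*sqrt(1 - η/(-1/2)): its argument vanishes at η = -1/2, a square-root branch point, modulus 1/2.
The radius of convergence is the smallest modulus among the singular points: 1/2.

The radius of convergence is 1/2.


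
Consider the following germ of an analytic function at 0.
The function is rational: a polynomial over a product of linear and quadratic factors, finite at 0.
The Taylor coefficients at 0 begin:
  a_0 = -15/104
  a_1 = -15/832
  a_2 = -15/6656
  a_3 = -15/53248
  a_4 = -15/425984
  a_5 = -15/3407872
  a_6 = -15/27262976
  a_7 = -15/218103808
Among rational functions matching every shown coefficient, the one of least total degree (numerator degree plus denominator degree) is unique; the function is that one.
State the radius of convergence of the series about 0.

The radius of convergence is 8.

No rational of total degree below 1 reproduces all 8 coefficients; solving the [0/1] Pade equations on them gives f(j) = 15/(13*(j - 8)), whose expansion matches every shown term.
Denominator factor (j - 8): pole of order 1 at 8, modulus 8.
The radius of convergence is the smallest modulus among the singular points: 8.


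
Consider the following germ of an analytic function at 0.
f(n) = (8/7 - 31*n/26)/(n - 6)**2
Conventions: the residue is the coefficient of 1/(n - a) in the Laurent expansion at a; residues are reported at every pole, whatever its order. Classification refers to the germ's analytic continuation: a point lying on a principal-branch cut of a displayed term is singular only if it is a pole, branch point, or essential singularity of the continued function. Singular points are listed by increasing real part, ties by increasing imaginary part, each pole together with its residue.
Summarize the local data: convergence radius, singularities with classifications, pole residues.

Radius of convergence at 0: 6.
At 6: a pole of order 2; residue -31/26.

Denominator factor (n - 6)^2: pole of order 2 at 6, modulus 6.
The radius of convergence is the smallest modulus among the singular points: 6.
At the order-2 pole 6 set g(n) = (n - (6))^2*f(n) = 8/7 - 31*n/26.
Order-2 pole: residue = g'(a); g'(6) = -31/26, so the residue is -31/26.


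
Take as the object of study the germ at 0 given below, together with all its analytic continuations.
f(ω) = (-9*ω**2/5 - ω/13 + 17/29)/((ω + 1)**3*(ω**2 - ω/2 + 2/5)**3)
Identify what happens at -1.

The denominator factor ω + 1 vanishes at -1 and appears to the power 3; the numerator there equals -2143/1885, nonzero, and no other factor vanishes.
Hence a pole whose order is the multiplicity, 3.

The point is a pole of order 3.


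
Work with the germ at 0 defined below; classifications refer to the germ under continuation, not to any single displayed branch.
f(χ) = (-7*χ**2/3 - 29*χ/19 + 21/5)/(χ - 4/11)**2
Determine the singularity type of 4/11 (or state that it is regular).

The point is a pole of order 2.

The denominator factor χ - 4/11 vanishes at 4/11 and appears to the power 2; the numerator there equals 115057/34485, nonzero, and no other factor vanishes.
Hence a pole whose order is the multiplicity, 2.


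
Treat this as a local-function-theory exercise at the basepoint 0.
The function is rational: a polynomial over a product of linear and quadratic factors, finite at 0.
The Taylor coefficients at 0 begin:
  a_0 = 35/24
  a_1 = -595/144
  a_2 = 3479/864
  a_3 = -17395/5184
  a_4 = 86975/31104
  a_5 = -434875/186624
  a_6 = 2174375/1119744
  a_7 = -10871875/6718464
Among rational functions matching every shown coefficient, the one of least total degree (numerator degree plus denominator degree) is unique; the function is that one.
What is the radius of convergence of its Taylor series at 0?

No rational of total degree below 3 reproduces all 8 coefficients; solving the [2/1] Pade equations on them gives f(φ) = (7*φ**2/10 - 7*φ/2 + 7/4)/(φ + 6/5), whose expansion matches every shown term.
Denominator factor (φ + 6/5): pole of order 1 at -6/5, modulus 6/5.
The radius of convergence is the smallest modulus among the singular points: 6/5.

The radius of convergence is 6/5.


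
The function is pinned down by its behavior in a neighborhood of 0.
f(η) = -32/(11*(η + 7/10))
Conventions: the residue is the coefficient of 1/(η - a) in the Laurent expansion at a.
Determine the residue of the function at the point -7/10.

At the order-1 pole -7/10 set g(η) = (η - (-7/10))*f(η) = -32/11.
Simple pole: residue = g(a) at a = -7/10, which is -32/11.

The residue is -32/11.


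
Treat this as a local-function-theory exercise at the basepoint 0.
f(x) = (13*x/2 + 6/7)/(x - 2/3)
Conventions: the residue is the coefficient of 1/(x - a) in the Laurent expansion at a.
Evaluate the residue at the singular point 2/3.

At the order-1 pole 2/3 set g(x) = (x - (2/3))*f(x) = 13*x/2 + 6/7.
Simple pole: residue = g(a) at a = 2/3, which is 109/21.

The residue is 109/21.


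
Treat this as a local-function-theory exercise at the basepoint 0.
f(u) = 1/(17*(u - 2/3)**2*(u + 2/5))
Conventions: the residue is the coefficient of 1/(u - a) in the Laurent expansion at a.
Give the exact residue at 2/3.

The residue is -225/4352.

At the order-2 pole 2/3 set g(u) = (u - (2/3))^2*f(u) = 1/(17*(u + 2/5)).
Order-2 pole: residue = g'(a); g'(2/3) = -225/4352, so the residue is -225/4352.


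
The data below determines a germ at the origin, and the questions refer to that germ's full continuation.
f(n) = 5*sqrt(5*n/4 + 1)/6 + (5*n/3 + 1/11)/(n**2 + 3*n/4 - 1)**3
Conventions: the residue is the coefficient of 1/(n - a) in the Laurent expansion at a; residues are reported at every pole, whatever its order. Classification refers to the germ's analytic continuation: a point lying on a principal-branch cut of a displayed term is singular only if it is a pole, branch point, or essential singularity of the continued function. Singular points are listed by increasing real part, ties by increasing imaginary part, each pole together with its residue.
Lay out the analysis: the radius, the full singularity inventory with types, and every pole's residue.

Radius of convergence at 0: -3/8 + (1/8)*sqrt(73).
At -3/8 - (1/8)*sqrt(73): a pole of order 3; residue (36096/4279187)*sqrt(73).
At -4/5: an algebraic (square-root) branch point.
At -3/8 + (1/8)*sqrt(73): a pole of order 3; residue -(36096/4279187)*sqrt(73).

Denominator factor (n**2 + 3*n/4 - 1)^3: discriminant 73/16, real irrational roots -3/8 + (1/8)*sqrt(73) and -3/8 - (1/8)*sqrt(73); poles of order 3, moduli -3/8 + (1/8)*sqrt(73) and 3/8 + (1/8)*sqrt(73).
Branch term (5/6)*sqrt(1 - n/(-4/5)): its argument vanishes at n = -4/5, a square-root branch point, modulus 4/5.
The radius of convergence is the smallest modulus among the singular points: -3/8 + (1/8)*sqrt(73).
The branch term is analytic at -3/8 - (1/8)*sqrt(73) and contributes nothing to the residue; only the rational part matters.
The factor n**2 + 3*n/4 - 1 splits as (n - a)(n - a') with a = -3/8 - (1/8)*sqrt(73), a' = -3/8 + (1/8)*sqrt(73). At the order-3 pole a set g(n) = (n - a)^3*(rational part) = [5*n/3 + 1/11] / (n - a')^3.
Order-3 pole: residue = g''(a)/2; g''(-3/8 - (1/8)*sqrt(73)) = (72192/4279187)*sqrt(73), so the residue is (36096/4279187)*sqrt(73).
The branch term is analytic at -3/8 + (1/8)*sqrt(73) and contributes nothing to the residue; only the rational part matters.
The factor n**2 + 3*n/4 - 1 splits as (n - a)(n - a') with a = -3/8 + (1/8)*sqrt(73), a' = -3/8 - (1/8)*sqrt(73). At the order-3 pole a set g(n) = (n - a)^3*(rational part) = [5*n/3 + 1/11] / (n - a')^3.
Order-3 pole: residue = g''(a)/2; g''(-3/8 + (1/8)*sqrt(73)) = -(72192/4279187)*sqrt(73), so the residue is -(36096/4279187)*sqrt(73).
List the singular points by increasing real part (a conjugate pair: the negative imaginary part first).


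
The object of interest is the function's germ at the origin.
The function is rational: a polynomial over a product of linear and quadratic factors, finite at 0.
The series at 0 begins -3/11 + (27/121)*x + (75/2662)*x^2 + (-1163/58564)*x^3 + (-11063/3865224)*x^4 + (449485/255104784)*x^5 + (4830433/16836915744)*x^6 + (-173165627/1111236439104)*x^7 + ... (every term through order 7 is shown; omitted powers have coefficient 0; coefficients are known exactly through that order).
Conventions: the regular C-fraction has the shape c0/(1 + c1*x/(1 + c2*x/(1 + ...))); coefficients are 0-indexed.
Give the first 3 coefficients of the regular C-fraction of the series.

Taylor coefficients (read off): a_0 = -3/11, a_1 = 27/121, a_2 = 75/2662.
c0 = a_0 = -3/11. Peel one level at a time: if S = 1 + c*x/S' with S'(0) = 1, then c is the x-coefficient of S and S' = c*x/(S - 1).
S_1 = c0/f = 1 + (9/11)*x + (17/22)*x^2 + ...; c1 = 9/11.
S_2 = c1*x/(S_1 - 1) = 1 + (-17/18)*x + ...; c2 = -17/18.

The regular C-fraction coefficients are [-3/11, 9/11, -17/18].


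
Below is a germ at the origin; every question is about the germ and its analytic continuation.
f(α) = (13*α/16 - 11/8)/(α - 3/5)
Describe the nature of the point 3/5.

The point is a pole of order 1.

The denominator factor α - 3/5 vanishes at 3/5 and appears to the power 1; the numerator there equals -71/80, nonzero, and no other factor vanishes.
Hence a pole whose order is the multiplicity, 1.


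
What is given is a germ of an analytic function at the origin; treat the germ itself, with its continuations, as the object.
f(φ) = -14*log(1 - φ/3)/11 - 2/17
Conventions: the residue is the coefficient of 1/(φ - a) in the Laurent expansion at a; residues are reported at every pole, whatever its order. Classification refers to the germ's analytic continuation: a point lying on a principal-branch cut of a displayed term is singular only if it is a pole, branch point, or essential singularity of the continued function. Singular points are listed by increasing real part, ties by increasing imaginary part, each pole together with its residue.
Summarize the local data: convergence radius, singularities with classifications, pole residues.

Branch term (-14/11)*log(1 - φ/(3)): its argument vanishes at φ = 3, a logarithmic branch point, modulus 3.
The radius of convergence is the smallest modulus among the singular points: 3.

Radius of convergence at 0: 3.
At 3: a logarithmic branch point.


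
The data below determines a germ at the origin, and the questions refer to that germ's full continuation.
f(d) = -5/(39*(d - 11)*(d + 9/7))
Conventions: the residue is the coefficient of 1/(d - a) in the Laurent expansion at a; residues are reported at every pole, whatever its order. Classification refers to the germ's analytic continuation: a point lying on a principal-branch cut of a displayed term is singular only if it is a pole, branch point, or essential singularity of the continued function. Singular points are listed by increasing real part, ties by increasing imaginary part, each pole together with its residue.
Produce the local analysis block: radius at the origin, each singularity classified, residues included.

Radius of convergence at 0: 9/7.
At -9/7: a pole of order 1; residue 35/3354.
At 11: a pole of order 1; residue -35/3354.

Denominator factor (d + 9/7): pole of order 1 at -9/7, modulus 9/7.
Denominator factor (d - 11): pole of order 1 at 11, modulus 11.
The radius of convergence is the smallest modulus among the singular points: 9/7.
At the order-1 pole -9/7 set g(d) = (d - (-9/7))*f(d) = -5/(39*(d - 11)).
Simple pole: residue = g(a) at a = -9/7, which is 35/3354.
At the order-1 pole 11 set g(d) = (d - (11))*f(d) = -5/(39*(d + 9/7)).
Simple pole: residue = g(a) at a = 11, which is -35/3354.
List the singular points by increasing real part (a conjugate pair: the negative imaginary part first).
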